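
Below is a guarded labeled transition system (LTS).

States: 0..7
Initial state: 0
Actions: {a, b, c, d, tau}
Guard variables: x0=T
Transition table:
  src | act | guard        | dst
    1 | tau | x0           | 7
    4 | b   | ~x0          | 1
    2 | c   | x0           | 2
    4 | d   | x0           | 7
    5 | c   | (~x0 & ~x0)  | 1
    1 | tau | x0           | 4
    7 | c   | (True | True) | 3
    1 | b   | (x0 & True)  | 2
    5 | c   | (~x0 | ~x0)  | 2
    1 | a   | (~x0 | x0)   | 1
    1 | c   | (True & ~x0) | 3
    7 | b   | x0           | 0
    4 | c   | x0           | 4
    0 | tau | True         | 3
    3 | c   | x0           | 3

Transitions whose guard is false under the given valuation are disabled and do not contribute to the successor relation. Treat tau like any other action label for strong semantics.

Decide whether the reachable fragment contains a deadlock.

Answer: DEADLOCK-FREE

Analysis:
R = {0,3}
  0: tau→3  [1 out]
  3: c→3  [1 out]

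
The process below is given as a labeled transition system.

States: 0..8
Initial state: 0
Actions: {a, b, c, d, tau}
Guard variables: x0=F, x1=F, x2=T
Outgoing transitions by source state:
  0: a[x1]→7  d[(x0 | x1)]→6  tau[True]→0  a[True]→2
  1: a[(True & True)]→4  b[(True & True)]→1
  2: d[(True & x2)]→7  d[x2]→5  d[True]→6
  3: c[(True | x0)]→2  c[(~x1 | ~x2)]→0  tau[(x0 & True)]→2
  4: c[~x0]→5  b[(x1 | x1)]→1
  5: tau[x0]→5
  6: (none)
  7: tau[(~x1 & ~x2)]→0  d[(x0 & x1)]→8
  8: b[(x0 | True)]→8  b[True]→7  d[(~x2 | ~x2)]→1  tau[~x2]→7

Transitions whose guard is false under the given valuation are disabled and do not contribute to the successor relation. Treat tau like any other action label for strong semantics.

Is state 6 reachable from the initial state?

Answer: REACHABLE

Analysis:
Guard filter leaves 12 enabled edge(s).
L0 = {0}
L1 = {2}  cumulative {0,2}
L2 = {5,6,7}  cumulative {0,2,5,6,7}
Reach set: {0,2,5,6,7}
witness 6: a·d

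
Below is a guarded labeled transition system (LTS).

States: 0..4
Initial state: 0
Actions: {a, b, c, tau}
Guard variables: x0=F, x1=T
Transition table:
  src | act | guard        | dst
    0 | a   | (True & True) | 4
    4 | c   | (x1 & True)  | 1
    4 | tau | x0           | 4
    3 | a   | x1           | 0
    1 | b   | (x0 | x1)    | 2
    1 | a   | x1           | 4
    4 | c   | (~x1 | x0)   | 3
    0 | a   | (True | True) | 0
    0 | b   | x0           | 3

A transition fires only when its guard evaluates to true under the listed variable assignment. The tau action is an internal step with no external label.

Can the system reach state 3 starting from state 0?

Answer: UNREACHABLE

Working:
After dropping false guards: 6 live edges.
depth 0: {0}
depth 1: {4}  cumulative {0,4}
depth 2: {1}  cumulative {0,1,4}
depth 3: {2}  cumulative {0,1,2,4}
Reachable = {0,1,2,4}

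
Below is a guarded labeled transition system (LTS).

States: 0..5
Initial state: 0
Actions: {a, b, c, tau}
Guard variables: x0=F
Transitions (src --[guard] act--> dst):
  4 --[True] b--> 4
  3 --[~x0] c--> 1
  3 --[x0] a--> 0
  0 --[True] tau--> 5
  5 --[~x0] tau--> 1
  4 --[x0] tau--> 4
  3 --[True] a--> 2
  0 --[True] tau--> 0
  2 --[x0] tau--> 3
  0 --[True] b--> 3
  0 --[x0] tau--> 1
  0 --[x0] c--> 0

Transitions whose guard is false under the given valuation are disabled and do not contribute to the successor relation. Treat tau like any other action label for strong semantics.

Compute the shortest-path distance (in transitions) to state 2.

Answer: 2

Working:
Breadth-first toward 2:
  Layer 0: {0}
  Layer 1: {3,5}
  Layer 2: {1,2}
2 enters at depth 2; path b·a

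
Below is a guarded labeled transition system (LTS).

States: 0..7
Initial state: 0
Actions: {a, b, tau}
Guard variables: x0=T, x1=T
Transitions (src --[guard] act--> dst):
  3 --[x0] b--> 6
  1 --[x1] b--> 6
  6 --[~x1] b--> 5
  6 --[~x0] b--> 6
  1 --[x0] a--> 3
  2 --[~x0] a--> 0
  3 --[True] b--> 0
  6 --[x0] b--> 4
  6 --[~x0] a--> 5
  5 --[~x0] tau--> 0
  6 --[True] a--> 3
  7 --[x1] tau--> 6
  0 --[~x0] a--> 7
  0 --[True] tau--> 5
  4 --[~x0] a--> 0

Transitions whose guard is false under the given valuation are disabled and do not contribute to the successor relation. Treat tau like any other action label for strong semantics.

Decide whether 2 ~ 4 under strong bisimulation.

Answer: BISIMILAR

Trace:
Compute ~ classes (split until stable):
  π0 = {{0,1,2,3,4,5,6,7}}
  π1 = {{0,7},{1,6},{2,4,5},{3}}
  π2 = {{0},{1},{2,4,5},{3},{6},{7}}
6 equivalence class(es) (converged in 3)
class of 2: {2,4,5}; class of 4: {2,4,5}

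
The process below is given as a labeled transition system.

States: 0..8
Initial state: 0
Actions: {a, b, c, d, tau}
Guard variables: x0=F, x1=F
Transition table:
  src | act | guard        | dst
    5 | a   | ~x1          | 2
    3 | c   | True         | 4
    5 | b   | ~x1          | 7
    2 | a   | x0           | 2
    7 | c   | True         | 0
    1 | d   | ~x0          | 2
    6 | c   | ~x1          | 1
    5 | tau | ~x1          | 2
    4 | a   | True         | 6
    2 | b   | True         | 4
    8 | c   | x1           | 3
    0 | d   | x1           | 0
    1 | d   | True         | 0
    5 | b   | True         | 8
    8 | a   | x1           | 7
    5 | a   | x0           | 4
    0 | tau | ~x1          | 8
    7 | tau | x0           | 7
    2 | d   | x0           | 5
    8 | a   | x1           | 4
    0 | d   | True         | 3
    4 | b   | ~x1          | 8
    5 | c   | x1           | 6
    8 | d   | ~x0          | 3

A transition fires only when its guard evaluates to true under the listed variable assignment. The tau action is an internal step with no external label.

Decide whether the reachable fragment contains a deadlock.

Answer: DEADLOCK-FREE

Trace:
Reachable = {0,1,2,3,4,6,8}
  0: d→3  tau→8  [2 exit(s)]
  1: d→0  d→2  [2 exit(s)]
  2: b→4  [1 exit(s)]
  3: c→4  [1 exit(s)]
  4: a→6  b→8  [2 exit(s)]
  6: c→1  [1 exit(s)]
  8: d→3  [1 exit(s)]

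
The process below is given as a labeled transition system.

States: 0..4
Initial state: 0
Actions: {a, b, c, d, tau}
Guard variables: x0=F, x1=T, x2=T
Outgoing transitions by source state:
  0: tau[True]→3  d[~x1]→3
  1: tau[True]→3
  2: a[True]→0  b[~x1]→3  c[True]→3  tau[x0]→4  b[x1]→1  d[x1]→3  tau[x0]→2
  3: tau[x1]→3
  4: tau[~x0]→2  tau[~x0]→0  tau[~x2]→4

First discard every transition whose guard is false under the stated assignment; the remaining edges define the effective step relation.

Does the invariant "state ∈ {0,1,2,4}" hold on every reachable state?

Inv-set: {0,1,2,4}
Reachable = {0,3}
  0: ok
  3: outside
counterexample path to 3: tau

Answer: INVARIANT VIOLATED at state 3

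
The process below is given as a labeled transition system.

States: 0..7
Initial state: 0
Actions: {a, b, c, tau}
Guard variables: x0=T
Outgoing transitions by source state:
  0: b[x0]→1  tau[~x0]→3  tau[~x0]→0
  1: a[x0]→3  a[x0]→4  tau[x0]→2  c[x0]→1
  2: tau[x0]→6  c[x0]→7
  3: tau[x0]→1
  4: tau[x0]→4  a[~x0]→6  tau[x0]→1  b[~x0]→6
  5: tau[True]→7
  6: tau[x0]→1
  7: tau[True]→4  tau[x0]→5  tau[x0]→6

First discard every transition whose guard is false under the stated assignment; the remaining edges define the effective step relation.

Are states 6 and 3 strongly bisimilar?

Compute ~ classes (split until stable):
  round 0: {{0,1,2,3,4,5,6,7}}
  round 1: {{0},{1},{2},{3,4,5,6,7}}
  round 2: {{0},{1},{2},{3,6},{4},{5,7}}
  round 3: {{0},{1},{2},{3,6},{4},{5},{7}}
Fixed point at round 4; 7 class(es).
class of 6: {3,6}; class of 3: {3,6}

Answer: BISIMILAR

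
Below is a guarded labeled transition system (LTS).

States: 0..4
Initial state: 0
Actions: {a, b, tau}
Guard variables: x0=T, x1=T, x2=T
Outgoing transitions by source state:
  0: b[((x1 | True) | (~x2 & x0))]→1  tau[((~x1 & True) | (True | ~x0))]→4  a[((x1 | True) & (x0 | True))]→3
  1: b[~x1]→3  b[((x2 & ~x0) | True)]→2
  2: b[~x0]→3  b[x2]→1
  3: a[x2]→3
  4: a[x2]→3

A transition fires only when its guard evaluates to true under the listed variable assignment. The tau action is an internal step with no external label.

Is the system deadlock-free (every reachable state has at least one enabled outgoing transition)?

Answer: DEADLOCK-FREE

Analysis:
Reach set: {0,1,2,3,4}
  0: a→3  b→1  tau→4  [3 exit(s)]
  1: b→2  [1 exit(s)]
  2: b→1  [1 exit(s)]
  3: a→3  [1 exit(s)]
  4: a→3  [1 exit(s)]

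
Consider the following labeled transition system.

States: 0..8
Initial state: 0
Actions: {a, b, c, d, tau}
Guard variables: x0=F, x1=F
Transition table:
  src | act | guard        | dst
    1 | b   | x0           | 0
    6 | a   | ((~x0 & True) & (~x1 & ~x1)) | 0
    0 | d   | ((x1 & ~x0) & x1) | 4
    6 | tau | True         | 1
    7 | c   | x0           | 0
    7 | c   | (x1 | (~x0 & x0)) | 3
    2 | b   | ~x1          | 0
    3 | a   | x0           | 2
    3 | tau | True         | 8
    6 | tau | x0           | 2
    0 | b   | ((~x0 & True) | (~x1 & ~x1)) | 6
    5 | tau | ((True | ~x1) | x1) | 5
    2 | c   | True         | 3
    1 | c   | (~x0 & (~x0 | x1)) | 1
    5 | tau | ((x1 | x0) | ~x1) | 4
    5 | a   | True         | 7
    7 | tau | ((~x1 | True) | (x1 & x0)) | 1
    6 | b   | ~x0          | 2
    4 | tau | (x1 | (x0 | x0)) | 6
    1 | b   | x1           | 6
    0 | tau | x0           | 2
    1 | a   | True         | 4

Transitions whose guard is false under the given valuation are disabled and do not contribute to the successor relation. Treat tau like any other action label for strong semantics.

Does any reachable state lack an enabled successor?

Answer: DEADLOCK at state 4

Working:
Reachable = {0,1,2,3,4,6,8}
  0: b→6  [1 exit(s)]
  1: a→4  c→1  [2 exit(s)]
  2: b→0  c→3  [2 exit(s)]
  3: tau→8  [1 exit(s)]
  4: ∅  [no exit]
  6: a→0  b→2  tau→1  [3 exit(s)]
  8: ∅  [no exit]
Path to 4: b·tau·a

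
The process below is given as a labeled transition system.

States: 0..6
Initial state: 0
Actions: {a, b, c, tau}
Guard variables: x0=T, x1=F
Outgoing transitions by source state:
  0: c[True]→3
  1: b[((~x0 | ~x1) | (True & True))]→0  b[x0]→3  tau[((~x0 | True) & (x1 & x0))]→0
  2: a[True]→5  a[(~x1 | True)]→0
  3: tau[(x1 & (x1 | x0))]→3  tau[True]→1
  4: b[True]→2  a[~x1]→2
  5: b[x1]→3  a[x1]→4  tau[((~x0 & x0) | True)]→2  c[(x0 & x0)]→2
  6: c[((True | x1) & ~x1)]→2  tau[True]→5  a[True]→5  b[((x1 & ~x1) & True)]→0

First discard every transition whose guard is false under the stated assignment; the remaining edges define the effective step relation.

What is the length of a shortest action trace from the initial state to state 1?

Answer: 2

Trace:
BFS to 1:
  L0 = {0}
  L1 = {3}
  L2 = {1}
1 enters at depth 2; path c·tau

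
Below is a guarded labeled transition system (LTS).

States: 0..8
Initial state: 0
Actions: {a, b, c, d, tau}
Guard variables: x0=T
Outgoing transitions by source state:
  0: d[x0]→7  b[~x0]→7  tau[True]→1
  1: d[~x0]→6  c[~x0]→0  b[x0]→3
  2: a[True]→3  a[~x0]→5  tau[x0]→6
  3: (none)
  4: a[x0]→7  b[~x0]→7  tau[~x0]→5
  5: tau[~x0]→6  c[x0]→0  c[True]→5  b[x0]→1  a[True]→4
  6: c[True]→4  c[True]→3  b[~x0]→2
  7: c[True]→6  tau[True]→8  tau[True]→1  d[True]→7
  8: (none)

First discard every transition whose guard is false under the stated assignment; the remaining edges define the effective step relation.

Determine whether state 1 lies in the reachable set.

Answer: REACHABLE

Working:
16 transition(s) survive guard evaluation.
L0 = {0}
L1 = {1,7}  now seen {0,1,7}
L2 = {3,6,8}  now seen {0,1,3,6,7,8}
L3 = {4}  now seen {0,1,3,4,6,7,8}
Reachable = {0,1,3,4,6,7,8}
witness 1: tau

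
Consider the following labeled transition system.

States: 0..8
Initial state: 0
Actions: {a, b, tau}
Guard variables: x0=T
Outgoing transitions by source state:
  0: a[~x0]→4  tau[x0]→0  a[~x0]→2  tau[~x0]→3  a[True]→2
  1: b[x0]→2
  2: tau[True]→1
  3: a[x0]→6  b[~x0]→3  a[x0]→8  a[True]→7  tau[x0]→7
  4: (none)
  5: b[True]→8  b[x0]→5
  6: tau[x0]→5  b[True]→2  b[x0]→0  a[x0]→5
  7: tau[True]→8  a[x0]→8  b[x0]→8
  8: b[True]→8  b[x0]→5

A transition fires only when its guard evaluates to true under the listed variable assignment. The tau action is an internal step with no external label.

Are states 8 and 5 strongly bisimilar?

Refine partition for ~:
  π0 = {{0,1,2,3,4,5,6,7,8}}
  π1 = {{0,3},{1,5,8},{2},{4},{6,7}}
  π2 = {{0},{1},{2},{3},{4},{5,8},{6},{7}}
stable after 3 split(s): 8 block(s)
8∈{5,8}, 5∈{5,8}

Answer: BISIMILAR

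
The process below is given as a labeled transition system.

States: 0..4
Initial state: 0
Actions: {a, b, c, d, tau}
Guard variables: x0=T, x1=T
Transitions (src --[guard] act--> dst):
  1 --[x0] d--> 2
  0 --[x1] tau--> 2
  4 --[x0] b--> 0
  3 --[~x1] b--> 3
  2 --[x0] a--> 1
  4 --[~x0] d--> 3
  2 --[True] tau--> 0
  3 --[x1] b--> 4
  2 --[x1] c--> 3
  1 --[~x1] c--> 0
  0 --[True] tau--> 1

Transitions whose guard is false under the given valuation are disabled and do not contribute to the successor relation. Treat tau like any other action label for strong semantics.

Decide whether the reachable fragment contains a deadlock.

R = {0,1,2,3,4}
  0: tau→1  tau→2  [2 out]
  1: d→2  [1 out]
  2: a→1  c→3  tau→0  [3 out]
  3: b→4  [1 out]
  4: b→0  [1 out]

Answer: DEADLOCK-FREE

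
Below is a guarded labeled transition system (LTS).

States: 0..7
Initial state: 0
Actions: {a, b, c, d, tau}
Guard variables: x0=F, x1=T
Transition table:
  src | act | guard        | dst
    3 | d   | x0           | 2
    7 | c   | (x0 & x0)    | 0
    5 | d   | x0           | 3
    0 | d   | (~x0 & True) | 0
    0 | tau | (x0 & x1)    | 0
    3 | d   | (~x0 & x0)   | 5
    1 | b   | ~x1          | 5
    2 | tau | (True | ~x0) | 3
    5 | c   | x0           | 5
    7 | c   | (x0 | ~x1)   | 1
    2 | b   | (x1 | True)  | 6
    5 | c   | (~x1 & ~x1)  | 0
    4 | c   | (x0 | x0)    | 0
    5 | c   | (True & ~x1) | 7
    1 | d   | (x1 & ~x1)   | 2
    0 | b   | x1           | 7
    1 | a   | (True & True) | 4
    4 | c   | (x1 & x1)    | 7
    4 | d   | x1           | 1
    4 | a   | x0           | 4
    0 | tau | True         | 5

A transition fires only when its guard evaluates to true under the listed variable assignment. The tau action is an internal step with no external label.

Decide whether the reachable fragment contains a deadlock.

R = {0,5,7}
  0: b→7  d→0  tau→5  [3 exit(s)]
  5: ∅  [deadlock]
  7: ∅  [deadlock]
witness 5: tau

Answer: DEADLOCK at state 5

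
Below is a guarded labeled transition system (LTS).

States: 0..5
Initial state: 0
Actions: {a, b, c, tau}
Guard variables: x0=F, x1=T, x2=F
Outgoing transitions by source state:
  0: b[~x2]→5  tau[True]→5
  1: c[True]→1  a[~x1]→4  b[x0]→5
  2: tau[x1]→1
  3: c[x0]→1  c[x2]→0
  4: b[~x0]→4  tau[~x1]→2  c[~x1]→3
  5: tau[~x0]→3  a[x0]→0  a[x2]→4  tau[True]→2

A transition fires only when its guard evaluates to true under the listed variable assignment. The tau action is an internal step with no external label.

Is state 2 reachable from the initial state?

After dropping false guards: 7 live edges.
depth 0: {0}
depth 1: {5}  cumulative {0,5}
depth 2: {2,3}  cumulative {0,2,3,5}
depth 3: {1}  cumulative {0,1,2,3,5}
Reach set: {0,1,2,3,5}
Path to 2: b·tau

Answer: REACHABLE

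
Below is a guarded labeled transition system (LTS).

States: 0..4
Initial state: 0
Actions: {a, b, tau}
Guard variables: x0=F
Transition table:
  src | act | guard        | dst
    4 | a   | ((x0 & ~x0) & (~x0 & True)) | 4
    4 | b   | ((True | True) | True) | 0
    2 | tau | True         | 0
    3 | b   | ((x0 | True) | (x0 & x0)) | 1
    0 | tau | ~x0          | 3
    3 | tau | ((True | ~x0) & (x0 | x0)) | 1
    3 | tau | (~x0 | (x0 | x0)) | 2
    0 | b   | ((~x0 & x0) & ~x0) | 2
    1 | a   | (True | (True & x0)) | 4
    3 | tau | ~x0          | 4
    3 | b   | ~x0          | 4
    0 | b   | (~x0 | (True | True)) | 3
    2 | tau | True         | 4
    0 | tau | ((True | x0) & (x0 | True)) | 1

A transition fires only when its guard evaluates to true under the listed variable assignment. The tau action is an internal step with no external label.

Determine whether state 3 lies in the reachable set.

After dropping false guards: 11 live edges.
Layer 0: {0}
Layer 1: {1,3}  total {0,1,3}
Layer 2: {2,4}  total {0,1,2,3,4}
Reach set: {0,1,2,3,4}
witness 3: tau

Answer: REACHABLE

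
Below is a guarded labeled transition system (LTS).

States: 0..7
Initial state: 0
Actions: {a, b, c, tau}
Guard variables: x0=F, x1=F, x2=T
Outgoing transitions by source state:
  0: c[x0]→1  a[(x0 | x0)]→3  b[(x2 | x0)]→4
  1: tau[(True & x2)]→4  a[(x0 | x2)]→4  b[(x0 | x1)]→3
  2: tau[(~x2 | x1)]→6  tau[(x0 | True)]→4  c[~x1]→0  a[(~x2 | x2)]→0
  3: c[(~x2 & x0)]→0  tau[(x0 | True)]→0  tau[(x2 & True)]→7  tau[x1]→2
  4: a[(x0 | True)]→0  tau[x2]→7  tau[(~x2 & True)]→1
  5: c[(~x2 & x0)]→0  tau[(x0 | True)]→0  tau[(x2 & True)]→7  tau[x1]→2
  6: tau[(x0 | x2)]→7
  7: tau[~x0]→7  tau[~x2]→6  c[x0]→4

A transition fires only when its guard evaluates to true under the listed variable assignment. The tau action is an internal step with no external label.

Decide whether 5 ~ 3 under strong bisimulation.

Bisimulation quotient by refinement:
  P[0] = {{0,1,2,3,4,5,6,7}}
  P[1] = {{0},{1,4},{2},{3,5,6,7}}
  P[2] = {{0},{1},{2},{3,5},{4},{6,7}}
Fixed point at round 3; 6 class(es).
class of 5: {3,5}; class of 3: {3,5}

Answer: BISIMILAR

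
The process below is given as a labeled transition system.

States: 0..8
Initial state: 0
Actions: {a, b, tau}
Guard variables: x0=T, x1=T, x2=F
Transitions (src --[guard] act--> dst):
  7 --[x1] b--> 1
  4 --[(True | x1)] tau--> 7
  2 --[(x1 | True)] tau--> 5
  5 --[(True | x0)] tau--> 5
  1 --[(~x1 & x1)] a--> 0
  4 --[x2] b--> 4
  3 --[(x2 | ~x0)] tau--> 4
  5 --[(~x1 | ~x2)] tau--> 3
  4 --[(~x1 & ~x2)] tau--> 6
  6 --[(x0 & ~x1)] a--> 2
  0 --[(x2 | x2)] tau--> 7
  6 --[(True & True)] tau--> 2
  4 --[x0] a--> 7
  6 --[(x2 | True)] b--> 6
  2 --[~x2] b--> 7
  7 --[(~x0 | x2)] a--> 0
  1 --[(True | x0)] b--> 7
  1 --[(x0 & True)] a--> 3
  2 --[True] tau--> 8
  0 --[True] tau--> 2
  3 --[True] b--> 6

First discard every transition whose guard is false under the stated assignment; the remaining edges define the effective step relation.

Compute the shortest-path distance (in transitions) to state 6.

Breadth-first toward 6:
  depth 0: {0}
  depth 1: {2}
  depth 2: {5,7,8}
  depth 3: {1,3}
  depth 4: {6}
6 enters at depth 4; path tau·tau·tau·b

Answer: 4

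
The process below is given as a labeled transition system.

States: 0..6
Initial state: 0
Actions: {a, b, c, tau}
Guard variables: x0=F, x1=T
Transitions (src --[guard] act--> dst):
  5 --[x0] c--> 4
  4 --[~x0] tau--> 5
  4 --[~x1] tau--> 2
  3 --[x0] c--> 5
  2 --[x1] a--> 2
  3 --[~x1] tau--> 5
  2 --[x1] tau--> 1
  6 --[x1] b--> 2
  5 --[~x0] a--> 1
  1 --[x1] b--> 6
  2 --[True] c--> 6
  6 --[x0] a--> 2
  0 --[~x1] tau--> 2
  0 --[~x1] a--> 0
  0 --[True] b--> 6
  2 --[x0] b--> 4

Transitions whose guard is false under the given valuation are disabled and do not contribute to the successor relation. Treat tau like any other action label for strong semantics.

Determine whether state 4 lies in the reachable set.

After dropping false guards: 8 live edges.
depth 0: {0}
depth 1: {6}  cumulative {0,6}
depth 2: {2}  cumulative {0,2,6}
depth 3: {1}  cumulative {0,1,2,6}
R = {0,1,2,6}

Answer: UNREACHABLE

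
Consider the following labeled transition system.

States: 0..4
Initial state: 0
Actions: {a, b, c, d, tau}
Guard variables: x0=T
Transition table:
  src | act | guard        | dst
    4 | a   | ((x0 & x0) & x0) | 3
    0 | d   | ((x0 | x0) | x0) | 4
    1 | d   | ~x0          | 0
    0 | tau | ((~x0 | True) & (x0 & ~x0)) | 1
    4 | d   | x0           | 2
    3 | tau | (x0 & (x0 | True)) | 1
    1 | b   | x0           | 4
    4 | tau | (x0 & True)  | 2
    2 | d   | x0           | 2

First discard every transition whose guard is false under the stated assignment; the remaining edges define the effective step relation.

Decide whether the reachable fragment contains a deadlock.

Reach set: {0,1,2,3,4}
  0: d→4  [1 out]
  1: b→4  [1 out]
  2: d→2  [1 out]
  3: tau→1  [1 out]
  4: a→3  d→2  tau→2  [3 out]

Answer: DEADLOCK-FREE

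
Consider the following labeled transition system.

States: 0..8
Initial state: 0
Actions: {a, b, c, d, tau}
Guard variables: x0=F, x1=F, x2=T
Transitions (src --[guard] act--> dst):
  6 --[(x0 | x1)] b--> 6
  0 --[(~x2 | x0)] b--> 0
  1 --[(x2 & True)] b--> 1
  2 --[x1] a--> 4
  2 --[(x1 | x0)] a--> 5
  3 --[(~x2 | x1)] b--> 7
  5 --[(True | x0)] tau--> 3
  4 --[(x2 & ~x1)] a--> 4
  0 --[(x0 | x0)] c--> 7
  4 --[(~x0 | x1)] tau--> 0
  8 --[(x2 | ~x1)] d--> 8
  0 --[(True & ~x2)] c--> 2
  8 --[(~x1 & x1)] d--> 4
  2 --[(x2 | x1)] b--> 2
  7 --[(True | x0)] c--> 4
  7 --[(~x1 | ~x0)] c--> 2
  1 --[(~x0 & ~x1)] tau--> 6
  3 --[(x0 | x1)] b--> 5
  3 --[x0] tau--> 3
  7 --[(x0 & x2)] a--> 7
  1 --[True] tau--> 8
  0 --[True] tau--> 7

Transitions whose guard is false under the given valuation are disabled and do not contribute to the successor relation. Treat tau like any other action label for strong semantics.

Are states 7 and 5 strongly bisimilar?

Answer: NOT BISIMILAR

Working:
Refine partition for ~:
  π0 = {{0,1,2,3,4,5,6,7,8}}
  π1 = {{0,5},{1},{2},{3,6},{4},{7},{8}}
  π2 = {{0},{1},{2},{3,6},{4},{5},{7},{8}}
Fixed point at round 3; 8 class(es).
7∈{7}, 5∈{5}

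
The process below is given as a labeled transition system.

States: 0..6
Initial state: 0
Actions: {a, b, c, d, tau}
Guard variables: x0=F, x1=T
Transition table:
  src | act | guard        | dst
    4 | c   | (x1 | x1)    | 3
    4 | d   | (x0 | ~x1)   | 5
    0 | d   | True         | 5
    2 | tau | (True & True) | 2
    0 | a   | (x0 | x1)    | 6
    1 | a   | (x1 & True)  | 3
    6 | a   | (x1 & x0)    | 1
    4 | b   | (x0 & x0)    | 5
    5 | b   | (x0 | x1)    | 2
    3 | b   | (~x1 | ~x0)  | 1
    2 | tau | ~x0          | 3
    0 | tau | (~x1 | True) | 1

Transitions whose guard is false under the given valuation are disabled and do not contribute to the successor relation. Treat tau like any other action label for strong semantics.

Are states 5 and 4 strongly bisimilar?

Answer: NOT BISIMILAR

Working:
Compute ~ classes (split until stable):
  P[0] = {{0,1,2,3,4,5,6}}
  P[1] = {{0},{1},{2},{3,5},{4},{6}}
  P[2] = {{0},{1},{2},{3},{4},{5},{6}}
Fixed point at round 3; 7 class(es).
class of 5: {5}; class of 4: {4}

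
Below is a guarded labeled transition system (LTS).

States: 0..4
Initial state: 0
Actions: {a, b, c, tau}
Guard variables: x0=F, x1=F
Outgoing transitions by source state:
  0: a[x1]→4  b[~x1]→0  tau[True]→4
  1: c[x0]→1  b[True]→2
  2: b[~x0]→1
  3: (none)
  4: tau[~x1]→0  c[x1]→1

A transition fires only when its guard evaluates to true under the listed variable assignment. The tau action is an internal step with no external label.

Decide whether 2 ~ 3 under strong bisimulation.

Compute ~ classes (split until stable):
  P[0] = {{0,1,2,3,4}}
  P[1] = {{0},{1,2},{3},{4}}
Fixed point at round 2; 4 class(es).
class of 2: {1,2}; class of 3: {3}

Answer: NOT BISIMILAR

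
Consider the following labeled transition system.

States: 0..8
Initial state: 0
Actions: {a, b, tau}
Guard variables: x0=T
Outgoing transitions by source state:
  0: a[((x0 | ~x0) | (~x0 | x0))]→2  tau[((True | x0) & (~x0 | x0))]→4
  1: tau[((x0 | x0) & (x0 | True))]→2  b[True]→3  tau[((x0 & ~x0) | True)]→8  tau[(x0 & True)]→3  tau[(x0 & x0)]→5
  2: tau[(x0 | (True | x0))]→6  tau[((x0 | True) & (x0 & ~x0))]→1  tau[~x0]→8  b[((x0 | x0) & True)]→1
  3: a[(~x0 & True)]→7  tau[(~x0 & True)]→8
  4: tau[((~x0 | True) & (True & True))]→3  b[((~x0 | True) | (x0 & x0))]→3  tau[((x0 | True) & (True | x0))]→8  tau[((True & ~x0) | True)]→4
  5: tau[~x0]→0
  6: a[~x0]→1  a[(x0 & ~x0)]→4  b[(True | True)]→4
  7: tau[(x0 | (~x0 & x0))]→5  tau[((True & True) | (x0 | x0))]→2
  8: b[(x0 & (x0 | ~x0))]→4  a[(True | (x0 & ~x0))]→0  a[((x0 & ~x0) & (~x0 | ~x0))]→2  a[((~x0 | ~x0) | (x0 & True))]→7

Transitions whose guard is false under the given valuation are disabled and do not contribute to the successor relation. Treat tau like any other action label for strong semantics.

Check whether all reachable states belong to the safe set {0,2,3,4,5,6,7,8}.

Answer: INVARIANT VIOLATED at state 1

Analysis:
Inv-set: {0,2,3,4,5,6,7,8}
Reachable = {0,1,2,3,4,5,6,7,8}
  0: ✓
  1: outside
  2: ✓
  3: ✓
  4: ✓
  5: ✓
  6: ✓
  7: ✓
  8: ✓
counterexample path to 1: a·b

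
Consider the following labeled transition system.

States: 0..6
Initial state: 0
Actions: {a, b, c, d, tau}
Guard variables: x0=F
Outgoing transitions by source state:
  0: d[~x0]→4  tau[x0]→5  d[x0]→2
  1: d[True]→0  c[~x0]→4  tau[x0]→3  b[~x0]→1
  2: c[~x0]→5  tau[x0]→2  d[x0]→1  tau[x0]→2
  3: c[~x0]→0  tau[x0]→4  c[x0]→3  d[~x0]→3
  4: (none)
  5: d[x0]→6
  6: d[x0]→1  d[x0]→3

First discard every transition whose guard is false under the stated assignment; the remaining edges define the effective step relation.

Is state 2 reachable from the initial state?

After dropping false guards: 7 live edges.
L0 = {0}
L1 = {4}  total {0,4}
R = {0,4}

Answer: UNREACHABLE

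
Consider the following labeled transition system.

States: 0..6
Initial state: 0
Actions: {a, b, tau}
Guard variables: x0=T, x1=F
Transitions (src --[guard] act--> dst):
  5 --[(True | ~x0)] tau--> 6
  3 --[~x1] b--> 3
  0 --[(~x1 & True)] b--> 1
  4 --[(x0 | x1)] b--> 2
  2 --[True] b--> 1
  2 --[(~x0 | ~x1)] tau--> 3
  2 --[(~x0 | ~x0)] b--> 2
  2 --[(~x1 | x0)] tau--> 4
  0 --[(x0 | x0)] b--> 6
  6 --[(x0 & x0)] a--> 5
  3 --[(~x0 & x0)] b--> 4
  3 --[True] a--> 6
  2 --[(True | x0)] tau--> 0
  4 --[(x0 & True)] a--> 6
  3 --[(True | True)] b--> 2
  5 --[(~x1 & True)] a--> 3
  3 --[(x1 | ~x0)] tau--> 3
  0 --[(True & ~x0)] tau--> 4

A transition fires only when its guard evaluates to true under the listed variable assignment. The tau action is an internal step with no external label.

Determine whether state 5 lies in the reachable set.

Answer: REACHABLE

Analysis:
14 transition(s) survive guard evaluation.
L0 = {0}
L1 = {1,6}  total {0,1,6}
L2 = {5}  total {0,1,5,6}
L3 = {3}  total {0,1,3,5,6}
L4 = {2}  total {0,1,2,3,5,6}
L5 = {4}  total {0,1,2,3,4,5,6}
R = {0,1,2,3,4,5,6}
trace reaching 5: b·a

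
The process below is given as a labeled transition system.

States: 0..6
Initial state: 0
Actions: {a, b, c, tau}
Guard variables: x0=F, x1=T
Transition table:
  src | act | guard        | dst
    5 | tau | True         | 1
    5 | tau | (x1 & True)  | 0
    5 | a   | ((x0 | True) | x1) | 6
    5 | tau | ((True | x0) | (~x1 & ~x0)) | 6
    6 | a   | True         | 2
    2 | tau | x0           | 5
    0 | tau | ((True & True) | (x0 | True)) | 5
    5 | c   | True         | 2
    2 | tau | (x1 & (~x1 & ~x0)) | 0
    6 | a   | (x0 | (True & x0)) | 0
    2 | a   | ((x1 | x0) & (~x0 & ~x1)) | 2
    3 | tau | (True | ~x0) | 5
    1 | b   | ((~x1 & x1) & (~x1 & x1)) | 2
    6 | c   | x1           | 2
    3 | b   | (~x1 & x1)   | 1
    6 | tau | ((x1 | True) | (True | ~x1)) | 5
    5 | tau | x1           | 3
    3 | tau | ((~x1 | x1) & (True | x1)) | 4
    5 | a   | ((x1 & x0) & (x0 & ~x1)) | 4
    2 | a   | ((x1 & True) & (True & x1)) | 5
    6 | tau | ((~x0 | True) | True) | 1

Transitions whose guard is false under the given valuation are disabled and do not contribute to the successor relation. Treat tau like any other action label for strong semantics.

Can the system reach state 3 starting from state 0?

14 transition(s) survive guard evaluation.
L0 = {0}
L1 = {5}  now seen {0,5}
L2 = {1,2,3,6}  now seen {0,1,2,3,5,6}
L3 = {4}  now seen {0,1,2,3,4,5,6}
Reachable = {0,1,2,3,4,5,6}
trace reaching 3: tau·tau

Answer: REACHABLE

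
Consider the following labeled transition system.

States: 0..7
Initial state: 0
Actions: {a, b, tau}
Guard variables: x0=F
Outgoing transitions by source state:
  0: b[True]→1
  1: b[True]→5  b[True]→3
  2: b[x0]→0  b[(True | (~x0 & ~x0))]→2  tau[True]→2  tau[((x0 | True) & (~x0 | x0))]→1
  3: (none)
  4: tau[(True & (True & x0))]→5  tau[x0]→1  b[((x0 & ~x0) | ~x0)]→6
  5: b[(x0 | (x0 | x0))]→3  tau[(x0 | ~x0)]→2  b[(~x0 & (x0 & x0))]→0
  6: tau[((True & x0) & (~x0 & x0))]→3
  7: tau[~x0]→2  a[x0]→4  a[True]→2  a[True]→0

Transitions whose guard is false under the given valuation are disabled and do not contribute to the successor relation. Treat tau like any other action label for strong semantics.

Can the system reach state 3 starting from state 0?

Answer: REACHABLE

Trace:
11 transition(s) survive guard evaluation.
L0 = {0}
L1 = {1}  total {0,1}
L2 = {3,5}  total {0,1,3,5}
L3 = {2}  total {0,1,2,3,5}
R = {0,1,2,3,5}
trace reaching 3: b·b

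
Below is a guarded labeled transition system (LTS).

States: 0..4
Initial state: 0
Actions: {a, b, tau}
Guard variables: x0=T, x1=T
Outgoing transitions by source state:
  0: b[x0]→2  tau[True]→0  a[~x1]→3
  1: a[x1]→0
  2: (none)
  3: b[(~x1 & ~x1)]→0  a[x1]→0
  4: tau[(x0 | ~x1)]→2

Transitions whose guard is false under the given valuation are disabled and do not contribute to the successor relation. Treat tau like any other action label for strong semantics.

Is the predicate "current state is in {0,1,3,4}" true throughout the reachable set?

Allowed set {0,1,3,4}
Reachable = {0,2}
  0: ok
  2: ✗ unsafe
witness against invariant: b → 2

Answer: INVARIANT VIOLATED at state 2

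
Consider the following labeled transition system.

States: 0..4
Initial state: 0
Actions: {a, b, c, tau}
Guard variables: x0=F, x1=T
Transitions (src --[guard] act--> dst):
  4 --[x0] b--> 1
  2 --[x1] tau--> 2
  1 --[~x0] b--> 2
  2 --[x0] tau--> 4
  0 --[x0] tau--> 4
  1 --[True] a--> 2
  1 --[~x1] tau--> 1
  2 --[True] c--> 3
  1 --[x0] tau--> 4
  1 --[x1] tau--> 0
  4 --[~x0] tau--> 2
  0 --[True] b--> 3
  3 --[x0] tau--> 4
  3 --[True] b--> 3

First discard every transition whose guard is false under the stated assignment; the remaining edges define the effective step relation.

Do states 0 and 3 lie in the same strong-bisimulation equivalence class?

Refine partition for ~:
  π0 = {{0,1,2,3,4}}
  π1 = {{0,3},{1},{2},{4}}
Fixed point at round 2; 4 class(es).
class of 0: {0,3}; class of 3: {0,3}

Answer: BISIMILAR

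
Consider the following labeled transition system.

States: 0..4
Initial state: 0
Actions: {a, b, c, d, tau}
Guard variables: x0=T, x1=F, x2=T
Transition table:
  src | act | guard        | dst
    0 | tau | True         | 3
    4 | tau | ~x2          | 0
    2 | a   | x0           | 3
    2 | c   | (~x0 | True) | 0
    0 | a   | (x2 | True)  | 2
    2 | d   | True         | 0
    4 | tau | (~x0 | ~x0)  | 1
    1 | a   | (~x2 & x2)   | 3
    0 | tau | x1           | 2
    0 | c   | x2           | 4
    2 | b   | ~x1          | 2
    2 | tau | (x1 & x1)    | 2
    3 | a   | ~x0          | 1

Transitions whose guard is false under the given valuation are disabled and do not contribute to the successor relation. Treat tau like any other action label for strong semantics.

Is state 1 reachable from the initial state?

Guard filter leaves 7 enabled edge(s).
Layer 0: {0}
Layer 1: {2,3,4}  total {0,2,3,4}
R = {0,2,3,4}

Answer: UNREACHABLE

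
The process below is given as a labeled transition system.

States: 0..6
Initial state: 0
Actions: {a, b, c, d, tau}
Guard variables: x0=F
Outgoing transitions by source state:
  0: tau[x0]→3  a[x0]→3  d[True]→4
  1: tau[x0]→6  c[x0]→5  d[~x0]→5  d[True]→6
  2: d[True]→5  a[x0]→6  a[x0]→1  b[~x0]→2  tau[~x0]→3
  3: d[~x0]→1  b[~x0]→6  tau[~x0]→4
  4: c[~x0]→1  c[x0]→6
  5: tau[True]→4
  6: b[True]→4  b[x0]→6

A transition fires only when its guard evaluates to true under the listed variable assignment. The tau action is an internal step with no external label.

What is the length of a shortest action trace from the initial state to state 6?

Answer: 3

Working:
Breadth-first toward 6:
  depth 0: {0}
  depth 1: {4}
  depth 2: {1}
  depth 3: {5,6}
6 enters at depth 3; path d·c·d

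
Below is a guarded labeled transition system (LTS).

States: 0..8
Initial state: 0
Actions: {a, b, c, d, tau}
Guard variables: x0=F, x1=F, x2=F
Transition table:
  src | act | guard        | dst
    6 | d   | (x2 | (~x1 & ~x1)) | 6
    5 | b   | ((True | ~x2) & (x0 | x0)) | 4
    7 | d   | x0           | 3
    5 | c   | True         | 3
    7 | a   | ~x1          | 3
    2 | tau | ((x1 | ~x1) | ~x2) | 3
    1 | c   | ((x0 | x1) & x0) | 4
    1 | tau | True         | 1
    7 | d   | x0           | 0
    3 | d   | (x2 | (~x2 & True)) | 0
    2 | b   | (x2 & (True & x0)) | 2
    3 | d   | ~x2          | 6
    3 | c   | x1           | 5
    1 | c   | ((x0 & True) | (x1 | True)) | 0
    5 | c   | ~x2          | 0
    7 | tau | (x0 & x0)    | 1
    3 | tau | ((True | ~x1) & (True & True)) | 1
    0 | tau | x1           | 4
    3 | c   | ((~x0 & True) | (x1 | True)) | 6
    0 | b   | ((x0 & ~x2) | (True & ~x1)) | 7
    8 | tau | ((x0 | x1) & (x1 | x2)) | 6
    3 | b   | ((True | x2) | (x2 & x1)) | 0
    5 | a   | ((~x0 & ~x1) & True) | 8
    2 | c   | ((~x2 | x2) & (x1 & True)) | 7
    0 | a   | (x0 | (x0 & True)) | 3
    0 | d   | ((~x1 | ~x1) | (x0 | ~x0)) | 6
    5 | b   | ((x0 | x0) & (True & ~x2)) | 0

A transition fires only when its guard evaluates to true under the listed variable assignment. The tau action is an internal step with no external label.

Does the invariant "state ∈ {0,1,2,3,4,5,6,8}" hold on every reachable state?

Answer: INVARIANT VIOLATED at state 7

Analysis:
Safe = {0,1,2,3,4,5,6,8}
R = {0,1,3,6,7}
  0: ✓
  1: ✓
  3: ✓
  6: ✓
  7: VIOLATES
witness against invariant: b → 7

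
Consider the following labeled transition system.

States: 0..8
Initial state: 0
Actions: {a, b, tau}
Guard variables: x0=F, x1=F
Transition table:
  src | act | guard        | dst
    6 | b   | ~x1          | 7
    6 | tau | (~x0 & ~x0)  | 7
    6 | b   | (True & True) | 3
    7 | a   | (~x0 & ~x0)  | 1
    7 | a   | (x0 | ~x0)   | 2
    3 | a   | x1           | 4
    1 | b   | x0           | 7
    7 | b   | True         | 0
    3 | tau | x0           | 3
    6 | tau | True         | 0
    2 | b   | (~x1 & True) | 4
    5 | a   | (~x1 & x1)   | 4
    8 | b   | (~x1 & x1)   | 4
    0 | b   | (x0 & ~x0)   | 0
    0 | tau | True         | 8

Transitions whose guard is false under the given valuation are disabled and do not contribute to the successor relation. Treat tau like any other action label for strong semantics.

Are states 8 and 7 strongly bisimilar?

Answer: NOT BISIMILAR

Working:
Bisimulation quotient by refinement:
  π0 = {{0,1,2,3,4,5,6,7,8}}
  π1 = {{0},{1,3,4,5,8},{2},{6},{7}}
5 equivalence class(es) (converged in 2)
8∈{1,3,4,5,8}, 7∈{7}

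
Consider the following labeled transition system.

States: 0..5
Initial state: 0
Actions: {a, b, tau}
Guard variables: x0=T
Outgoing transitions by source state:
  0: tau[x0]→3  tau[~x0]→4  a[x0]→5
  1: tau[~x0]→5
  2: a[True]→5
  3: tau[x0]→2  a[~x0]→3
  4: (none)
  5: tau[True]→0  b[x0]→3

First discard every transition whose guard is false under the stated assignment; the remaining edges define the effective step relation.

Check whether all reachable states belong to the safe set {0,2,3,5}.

Answer: INVARIANT HOLDS

Trace:
Inv-set: {0,2,3,5}
Reach set: {0,2,3,5}
  0: ok
  2: ok
  3: ok
  5: ok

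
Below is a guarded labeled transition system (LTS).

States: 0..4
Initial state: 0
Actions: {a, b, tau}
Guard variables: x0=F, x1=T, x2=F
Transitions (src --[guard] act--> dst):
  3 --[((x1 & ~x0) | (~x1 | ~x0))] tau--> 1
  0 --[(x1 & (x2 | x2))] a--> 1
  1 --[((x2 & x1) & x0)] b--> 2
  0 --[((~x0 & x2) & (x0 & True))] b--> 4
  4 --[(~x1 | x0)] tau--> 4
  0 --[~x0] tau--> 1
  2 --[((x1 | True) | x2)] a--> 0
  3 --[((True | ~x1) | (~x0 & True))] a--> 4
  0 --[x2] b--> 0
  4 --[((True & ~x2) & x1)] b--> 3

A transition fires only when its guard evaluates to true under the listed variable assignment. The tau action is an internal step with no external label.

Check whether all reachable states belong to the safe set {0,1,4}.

Answer: INVARIANT HOLDS

Working:
Inv-set: {0,1,4}
Reachable = {0,1}
  0: ok
  1: ok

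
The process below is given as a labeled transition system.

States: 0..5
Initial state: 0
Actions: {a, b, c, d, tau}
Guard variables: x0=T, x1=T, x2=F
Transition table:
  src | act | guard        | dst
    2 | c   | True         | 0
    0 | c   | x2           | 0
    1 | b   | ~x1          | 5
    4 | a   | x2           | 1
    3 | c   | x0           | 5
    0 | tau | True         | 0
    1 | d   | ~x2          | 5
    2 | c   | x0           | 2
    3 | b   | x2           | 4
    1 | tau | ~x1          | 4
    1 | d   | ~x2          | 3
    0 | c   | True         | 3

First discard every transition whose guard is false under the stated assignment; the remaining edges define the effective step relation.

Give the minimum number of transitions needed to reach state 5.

Breadth-first toward 5:
  depth 0: {0}
  depth 1: {3}
  depth 2: {5}
5 enters at depth 2; path c·c

Answer: 2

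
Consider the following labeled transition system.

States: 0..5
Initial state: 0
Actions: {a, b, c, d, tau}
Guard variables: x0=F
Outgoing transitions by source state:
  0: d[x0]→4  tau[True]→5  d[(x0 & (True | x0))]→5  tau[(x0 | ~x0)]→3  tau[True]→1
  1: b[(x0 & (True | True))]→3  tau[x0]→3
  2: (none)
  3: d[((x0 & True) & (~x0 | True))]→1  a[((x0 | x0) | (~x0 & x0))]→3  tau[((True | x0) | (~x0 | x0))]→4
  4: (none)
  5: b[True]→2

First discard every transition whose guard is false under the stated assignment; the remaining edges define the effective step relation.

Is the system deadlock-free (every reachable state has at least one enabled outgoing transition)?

Answer: DEADLOCK at state 1

Trace:
Reachable = {0,1,2,3,4,5}
  0: tau→1  tau→3  tau→5  [3 exit(s)]
  1: ∅  [STUCK]
  2: ∅  [STUCK]
  3: tau→4  [1 exit(s)]
  4: ∅  [STUCK]
  5: b→2  [1 exit(s)]
trace reaching 1: tau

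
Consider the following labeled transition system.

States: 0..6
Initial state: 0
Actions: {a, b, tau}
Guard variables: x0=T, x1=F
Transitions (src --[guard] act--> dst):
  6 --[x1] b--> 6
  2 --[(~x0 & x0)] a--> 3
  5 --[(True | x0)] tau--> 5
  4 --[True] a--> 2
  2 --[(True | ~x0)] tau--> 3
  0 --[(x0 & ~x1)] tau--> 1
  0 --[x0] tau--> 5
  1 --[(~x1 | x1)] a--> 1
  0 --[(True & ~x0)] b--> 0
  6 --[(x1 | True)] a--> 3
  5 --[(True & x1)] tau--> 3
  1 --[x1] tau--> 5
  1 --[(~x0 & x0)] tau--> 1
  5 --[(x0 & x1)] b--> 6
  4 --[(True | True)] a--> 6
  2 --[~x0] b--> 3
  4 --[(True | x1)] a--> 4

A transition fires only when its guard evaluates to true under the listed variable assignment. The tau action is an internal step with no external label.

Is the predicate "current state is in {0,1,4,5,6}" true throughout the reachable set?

Answer: INVARIANT HOLDS

Trace:
Allowed set {0,1,4,5,6}
R = {0,1,5}
  0: ✓
  1: ✓
  5: ✓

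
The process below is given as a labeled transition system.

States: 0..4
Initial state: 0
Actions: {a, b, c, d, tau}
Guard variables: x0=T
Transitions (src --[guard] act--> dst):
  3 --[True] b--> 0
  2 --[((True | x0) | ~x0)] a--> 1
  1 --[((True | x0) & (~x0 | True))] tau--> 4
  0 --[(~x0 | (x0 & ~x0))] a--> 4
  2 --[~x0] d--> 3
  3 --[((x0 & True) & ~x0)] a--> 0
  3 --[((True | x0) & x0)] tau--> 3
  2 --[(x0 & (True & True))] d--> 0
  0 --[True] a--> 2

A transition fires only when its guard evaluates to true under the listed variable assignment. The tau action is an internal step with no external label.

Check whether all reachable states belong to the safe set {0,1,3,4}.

Inv-set: {0,1,3,4}
Reachable = {0,1,2,4}
  0: safe
  1: safe
  2: outside
  4: safe
counterexample path to 2: a

Answer: INVARIANT VIOLATED at state 2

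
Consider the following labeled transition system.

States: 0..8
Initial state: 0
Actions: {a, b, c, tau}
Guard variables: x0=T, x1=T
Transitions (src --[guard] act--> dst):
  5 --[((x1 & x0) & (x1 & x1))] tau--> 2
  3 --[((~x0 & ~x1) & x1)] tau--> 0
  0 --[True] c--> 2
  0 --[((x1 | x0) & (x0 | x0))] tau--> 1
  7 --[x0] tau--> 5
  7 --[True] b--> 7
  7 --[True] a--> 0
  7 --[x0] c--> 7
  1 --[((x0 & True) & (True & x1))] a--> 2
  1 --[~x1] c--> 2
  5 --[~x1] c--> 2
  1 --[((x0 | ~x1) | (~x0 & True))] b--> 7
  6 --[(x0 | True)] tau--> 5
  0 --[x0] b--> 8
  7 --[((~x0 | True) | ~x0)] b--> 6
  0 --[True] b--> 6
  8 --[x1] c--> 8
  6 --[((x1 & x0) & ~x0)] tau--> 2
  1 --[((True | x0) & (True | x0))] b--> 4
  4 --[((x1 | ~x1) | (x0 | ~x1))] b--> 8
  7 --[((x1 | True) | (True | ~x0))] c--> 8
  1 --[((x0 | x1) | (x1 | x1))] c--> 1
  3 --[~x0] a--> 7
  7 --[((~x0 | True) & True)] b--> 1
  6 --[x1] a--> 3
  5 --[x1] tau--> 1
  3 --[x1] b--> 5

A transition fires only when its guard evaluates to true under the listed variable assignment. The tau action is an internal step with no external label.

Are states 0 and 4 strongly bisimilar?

Answer: NOT BISIMILAR

Analysis:
Bisimulation quotient by refinement:
  round 0: {{0,1,2,3,4,5,6,7,8}}
  round 1: {{0},{1},{2},{3,4},{5},{6},{7},{8}}
  round 2: {{0},{1},{2},{3},{4},{5},{6},{7},{8}}
stable after 3 split(s): 9 block(s)
0∈{0}, 4∈{4}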